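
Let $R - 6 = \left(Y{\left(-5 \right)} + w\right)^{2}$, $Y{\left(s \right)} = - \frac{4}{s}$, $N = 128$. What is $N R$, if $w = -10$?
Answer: $\frac{290048}{25} \approx 11602.0$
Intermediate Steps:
$R = \frac{2266}{25}$ ($R = 6 + \left(- \frac{4}{-5} - 10\right)^{2} = 6 + \left(\left(-4\right) \left(- \frac{1}{5}\right) - 10\right)^{2} = 6 + \left(\frac{4}{5} - 10\right)^{2} = 6 + \left(- \frac{46}{5}\right)^{2} = 6 + \frac{2116}{25} = \frac{2266}{25} \approx 90.64$)
$N R = 128 \cdot \frac{2266}{25} = \frac{290048}{25}$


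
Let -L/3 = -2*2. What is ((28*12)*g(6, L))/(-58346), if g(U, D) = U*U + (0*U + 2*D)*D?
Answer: -54432/29173 ≈ -1.8658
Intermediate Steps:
L = 12 (L = -(-6)*2 = -3*(-4) = 12)
g(U, D) = U**2 + 2*D**2 (g(U, D) = U**2 + (0 + 2*D)*D = U**2 + (2*D)*D = U**2 + 2*D**2)
((28*12)*g(6, L))/(-58346) = ((28*12)*(6**2 + 2*12**2))/(-58346) = (336*(36 + 2*144))*(-1/58346) = (336*(36 + 288))*(-1/58346) = (336*324)*(-1/58346) = 108864*(-1/58346) = -54432/29173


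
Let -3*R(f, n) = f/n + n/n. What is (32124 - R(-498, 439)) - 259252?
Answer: -299127635/1317 ≈ -2.2713e+5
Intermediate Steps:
R(f, n) = -⅓ - f/(3*n) (R(f, n) = -(f/n + n/n)/3 = -(f/n + 1)/3 = -(1 + f/n)/3 = -⅓ - f/(3*n))
(32124 - R(-498, 439)) - 259252 = (32124 - (-1*(-498) - 1*439)/(3*439)) - 259252 = (32124 - (498 - 439)/(3*439)) - 259252 = (32124 - 59/(3*439)) - 259252 = (32124 - 1*59/1317) - 259252 = (32124 - 59/1317) - 259252 = 42307249/1317 - 259252 = -299127635/1317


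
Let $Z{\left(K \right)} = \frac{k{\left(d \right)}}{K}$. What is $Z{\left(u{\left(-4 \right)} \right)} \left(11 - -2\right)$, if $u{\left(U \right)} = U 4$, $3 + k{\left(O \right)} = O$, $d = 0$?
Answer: $\frac{39}{16} \approx 2.4375$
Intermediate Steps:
$k{\left(O \right)} = -3 + O$
$u{\left(U \right)} = 4 U$
$Z{\left(K \right)} = - \frac{3}{K}$ ($Z{\left(K \right)} = \frac{-3 + 0}{K} = - \frac{3}{K}$)
$Z{\left(u{\left(-4 \right)} \right)} \left(11 - -2\right) = - \frac{3}{4 \left(-4\right)} \left(11 - -2\right) = - \frac{3}{-16} \left(11 + 2\right) = \left(-3\right) \left(- \frac{1}{16}\right) 13 = \frac{3}{16} \cdot 13 = \frac{39}{16}$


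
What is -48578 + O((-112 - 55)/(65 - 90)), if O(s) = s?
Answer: -1214283/25 ≈ -48571.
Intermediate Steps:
-48578 + O((-112 - 55)/(65 - 90)) = -48578 + (-112 - 55)/(65 - 90) = -48578 - 167/(-25) = -48578 - 167*(-1/25) = -48578 + 167/25 = -1214283/25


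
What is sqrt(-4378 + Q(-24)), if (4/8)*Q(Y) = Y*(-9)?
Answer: I*sqrt(3946) ≈ 62.817*I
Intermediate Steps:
Q(Y) = -18*Y (Q(Y) = 2*(Y*(-9)) = 2*(-9*Y) = -18*Y)
sqrt(-4378 + Q(-24)) = sqrt(-4378 - 18*(-24)) = sqrt(-4378 + 432) = sqrt(-3946) = I*sqrt(3946)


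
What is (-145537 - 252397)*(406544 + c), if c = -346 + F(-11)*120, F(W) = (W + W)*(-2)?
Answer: -163741086452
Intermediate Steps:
F(W) = -4*W (F(W) = (2*W)*(-2) = -4*W)
c = 4934 (c = -346 - 4*(-11)*120 = -346 + 44*120 = -346 + 5280 = 4934)
(-145537 - 252397)*(406544 + c) = (-145537 - 252397)*(406544 + 4934) = -397934*411478 = -163741086452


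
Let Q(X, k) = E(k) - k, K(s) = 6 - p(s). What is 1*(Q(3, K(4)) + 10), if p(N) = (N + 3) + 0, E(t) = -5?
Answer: 6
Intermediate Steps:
p(N) = 3 + N (p(N) = (3 + N) + 0 = 3 + N)
K(s) = 3 - s (K(s) = 6 - (3 + s) = 6 + (-3 - s) = 3 - s)
Q(X, k) = -5 - k
1*(Q(3, K(4)) + 10) = 1*((-5 - (3 - 1*4)) + 10) = 1*((-5 - (3 - 4)) + 10) = 1*((-5 - 1*(-1)) + 10) = 1*((-5 + 1) + 10) = 1*(-4 + 10) = 1*6 = 6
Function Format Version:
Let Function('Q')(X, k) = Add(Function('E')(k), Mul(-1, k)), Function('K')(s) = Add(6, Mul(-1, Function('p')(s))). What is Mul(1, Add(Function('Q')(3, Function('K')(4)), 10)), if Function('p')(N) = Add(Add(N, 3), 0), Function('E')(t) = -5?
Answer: 6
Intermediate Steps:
Function('p')(N) = Add(3, N) (Function('p')(N) = Add(Add(3, N), 0) = Add(3, N))
Function('K')(s) = Add(3, Mul(-1, s)) (Function('K')(s) = Add(6, Mul(-1, Add(3, s))) = Add(6, Add(-3, Mul(-1, s))) = Add(3, Mul(-1, s)))
Function('Q')(X, k) = Add(-5, Mul(-1, k))
Mul(1, Add(Function('Q')(3, Function('K')(4)), 10)) = Mul(1, Add(Add(-5, Mul(-1, Add(3, Mul(-1, 4)))), 10)) = Mul(1, Add(Add(-5, Mul(-1, Add(3, -4))), 10)) = Mul(1, Add(Add(-5, Mul(-1, -1)), 10)) = Mul(1, Add(Add(-5, 1), 10)) = Mul(1, Add(-4, 10)) = Mul(1, 6) = 6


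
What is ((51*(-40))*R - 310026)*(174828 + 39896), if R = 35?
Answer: -81901316424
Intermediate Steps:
((51*(-40))*R - 310026)*(174828 + 39896) = ((51*(-40))*35 - 310026)*(174828 + 39896) = (-2040*35 - 310026)*214724 = (-71400 - 310026)*214724 = -381426*214724 = -81901316424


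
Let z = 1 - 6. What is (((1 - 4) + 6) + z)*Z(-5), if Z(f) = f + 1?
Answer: 8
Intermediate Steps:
z = -5
Z(f) = 1 + f
(((1 - 4) + 6) + z)*Z(-5) = (((1 - 4) + 6) - 5)*(1 - 5) = ((-3 + 6) - 5)*(-4) = (3 - 5)*(-4) = -2*(-4) = 8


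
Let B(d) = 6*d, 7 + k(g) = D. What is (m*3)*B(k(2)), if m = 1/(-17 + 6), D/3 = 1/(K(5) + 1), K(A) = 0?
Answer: 72/11 ≈ 6.5455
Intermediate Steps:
D = 3 (D = 3/(0 + 1) = 3/1 = 3*1 = 3)
m = -1/11 (m = 1/(-11) = -1/11 ≈ -0.090909)
k(g) = -4 (k(g) = -7 + 3 = -4)
(m*3)*B(k(2)) = (-1/11*3)*(6*(-4)) = -3/11*(-24) = 72/11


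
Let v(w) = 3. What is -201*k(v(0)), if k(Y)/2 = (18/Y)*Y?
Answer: -7236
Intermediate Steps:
k(Y) = 36 (k(Y) = 2*((18/Y)*Y) = 2*18 = 36)
-201*k(v(0)) = -201*36 = -7236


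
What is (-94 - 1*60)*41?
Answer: -6314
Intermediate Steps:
(-94 - 1*60)*41 = (-94 - 60)*41 = -154*41 = -6314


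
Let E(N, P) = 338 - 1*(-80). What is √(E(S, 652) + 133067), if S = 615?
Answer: √133485 ≈ 365.36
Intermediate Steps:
E(N, P) = 418 (E(N, P) = 338 + 80 = 418)
√(E(S, 652) + 133067) = √(418 + 133067) = √133485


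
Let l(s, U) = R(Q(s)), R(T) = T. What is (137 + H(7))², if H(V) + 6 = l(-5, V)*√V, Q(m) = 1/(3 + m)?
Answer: (262 - √7)²/4 ≈ 16816.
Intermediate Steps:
l(s, U) = 1/(3 + s)
H(V) = -6 - √V/2 (H(V) = -6 + √V/(3 - 5) = -6 + √V/(-2) = -6 - √V/2)
(137 + H(7))² = (137 + (-6 - √7/2))² = (131 - √7/2)²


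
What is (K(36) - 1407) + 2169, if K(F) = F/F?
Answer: 763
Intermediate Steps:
K(F) = 1
(K(36) - 1407) + 2169 = (1 - 1407) + 2169 = -1406 + 2169 = 763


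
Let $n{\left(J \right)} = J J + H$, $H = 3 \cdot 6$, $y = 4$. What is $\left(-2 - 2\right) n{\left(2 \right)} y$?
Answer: $-352$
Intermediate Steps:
$H = 18$
$n{\left(J \right)} = 18 + J^{2}$ ($n{\left(J \right)} = J J + 18 = J^{2} + 18 = 18 + J^{2}$)
$\left(-2 - 2\right) n{\left(2 \right)} y = \left(-2 - 2\right) \left(18 + 2^{2}\right) 4 = - 4 \left(18 + 4\right) 4 = \left(-4\right) 22 \cdot 4 = \left(-88\right) 4 = -352$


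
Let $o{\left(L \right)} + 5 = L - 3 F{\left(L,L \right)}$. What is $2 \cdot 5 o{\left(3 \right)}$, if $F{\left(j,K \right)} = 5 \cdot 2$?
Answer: $-320$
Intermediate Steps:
$F{\left(j,K \right)} = 10$
$o{\left(L \right)} = -35 + L$ ($o{\left(L \right)} = -5 + \left(L - 30\right) = -5 + \left(-30 + L\right) = -35 + L$)
$2 \cdot 5 o{\left(3 \right)} = 2 \cdot 5 \left(-35 + 3\right) = 10 \left(-32\right) = -320$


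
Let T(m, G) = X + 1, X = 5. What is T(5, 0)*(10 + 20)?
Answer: 180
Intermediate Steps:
T(m, G) = 6 (T(m, G) = 5 + 1 = 6)
T(5, 0)*(10 + 20) = 6*(10 + 20) = 6*30 = 180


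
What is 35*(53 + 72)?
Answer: 4375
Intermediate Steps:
35*(53 + 72) = 35*125 = 4375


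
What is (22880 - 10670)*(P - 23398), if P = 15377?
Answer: -97936410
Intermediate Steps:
(22880 - 10670)*(P - 23398) = (22880 - 10670)*(15377 - 23398) = 12210*(-8021) = -97936410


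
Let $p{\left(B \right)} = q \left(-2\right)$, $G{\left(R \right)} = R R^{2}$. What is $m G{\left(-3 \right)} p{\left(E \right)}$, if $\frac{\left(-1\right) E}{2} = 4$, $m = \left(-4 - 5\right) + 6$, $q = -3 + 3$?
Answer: $0$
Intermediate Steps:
$G{\left(R \right)} = R^{3}$
$q = 0$
$m = -3$ ($m = -9 + 6 = -3$)
$E = -8$ ($E = \left(-2\right) 4 = -8$)
$p{\left(B \right)} = 0$ ($p{\left(B \right)} = 0 \left(-2\right) = 0$)
$m G{\left(-3 \right)} p{\left(E \right)} = - 3 \left(-3\right)^{3} \cdot 0 = \left(-3\right) \left(-27\right) 0 = 81 \cdot 0 = 0$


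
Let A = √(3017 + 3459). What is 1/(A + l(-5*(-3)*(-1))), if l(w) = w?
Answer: 15/6251 + 2*√1619/6251 ≈ 0.015273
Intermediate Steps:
A = 2*√1619 (A = √6476 = 2*√1619 ≈ 80.474)
1/(A + l(-5*(-3)*(-1))) = 1/(2*√1619 - 5*(-3)*(-1)) = 1/(2*√1619 + 15*(-1)) = 1/(2*√1619 - 15) = 1/(-15 + 2*√1619)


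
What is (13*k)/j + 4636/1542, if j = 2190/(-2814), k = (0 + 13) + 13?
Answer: -121374392/281415 ≈ -431.30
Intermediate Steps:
k = 26 (k = 13 + 13 = 26)
j = -365/469 (j = 2190*(-1/2814) = -365/469 ≈ -0.77825)
(13*k)/j + 4636/1542 = (13*26)/(-365/469) + 4636/1542 = 338*(-469/365) + 4636*(1/1542) = -158522/365 + 2318/771 = -121374392/281415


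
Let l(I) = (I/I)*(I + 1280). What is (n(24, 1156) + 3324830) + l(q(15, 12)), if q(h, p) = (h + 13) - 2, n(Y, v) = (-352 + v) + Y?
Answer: 3326964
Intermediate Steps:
n(Y, v) = -352 + Y + v
q(h, p) = 11 + h (q(h, p) = (13 + h) - 2 = 11 + h)
l(I) = 1280 + I (l(I) = 1*(1280 + I) = 1280 + I)
(n(24, 1156) + 3324830) + l(q(15, 12)) = ((-352 + 24 + 1156) + 3324830) + (1280 + (11 + 15)) = (828 + 3324830) + (1280 + 26) = 3325658 + 1306 = 3326964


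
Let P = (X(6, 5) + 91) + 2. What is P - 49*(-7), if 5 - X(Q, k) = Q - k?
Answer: 440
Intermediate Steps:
X(Q, k) = 5 + k - Q (X(Q, k) = 5 - (Q - k) = 5 + (k - Q) = 5 + k - Q)
P = 97 (P = ((5 + 5 - 1*6) + 91) + 2 = ((5 + 5 - 6) + 91) + 2 = (4 + 91) + 2 = 95 + 2 = 97)
P - 49*(-7) = 97 - 49*(-7) = 97 + 343 = 440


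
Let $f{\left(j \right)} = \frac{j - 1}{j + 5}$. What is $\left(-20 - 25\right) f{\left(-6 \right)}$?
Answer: $-315$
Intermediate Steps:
$f{\left(j \right)} = \frac{-1 + j}{5 + j}$
$\left(-20 - 25\right) f{\left(-6 \right)} = \left(-20 - 25\right) \frac{-1 - 6}{5 - 6} = - 45 \frac{1}{-1} \left(-7\right) = - 45 \left(\left(-1\right) \left(-7\right)\right) = \left(-45\right) 7 = -315$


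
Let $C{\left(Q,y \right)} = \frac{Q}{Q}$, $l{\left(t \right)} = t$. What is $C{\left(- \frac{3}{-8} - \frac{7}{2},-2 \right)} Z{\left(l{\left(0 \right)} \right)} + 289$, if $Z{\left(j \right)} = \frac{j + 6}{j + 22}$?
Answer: $\frac{3182}{11} \approx 289.27$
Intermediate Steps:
$Z{\left(j \right)} = \frac{6 + j}{22 + j}$
$C{\left(Q,y \right)} = 1$
$C{\left(- \frac{3}{-8} - \frac{7}{2},-2 \right)} Z{\left(l{\left(0 \right)} \right)} + 289 = 1 \frac{6 + 0}{22 + 0} + 289 = 1 \cdot \frac{1}{22} \cdot 6 + 289 = 1 \cdot \frac{3}{11} + 289 = \frac{3}{11} + 289 = \frac{3182}{11}$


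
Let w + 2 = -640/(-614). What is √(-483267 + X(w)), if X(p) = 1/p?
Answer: I*√852484830/42 ≈ 695.17*I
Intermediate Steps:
w = -294/307 (w = -2 - 640/(-614) = -2 - 640*(-1/614) = -2 + 320/307 = -294/307 ≈ -0.95765)
√(-483267 + X(w)) = √(-483267 + 1/(-294/307)) = √(-483267 - 307/294) = √(-142080805/294) = I*√852484830/42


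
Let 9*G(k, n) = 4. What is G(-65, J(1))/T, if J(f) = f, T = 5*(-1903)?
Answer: -4/85635 ≈ -4.6710e-5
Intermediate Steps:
T = -9515
G(k, n) = 4/9 (G(k, n) = (1/9)*4 = 4/9)
G(-65, J(1))/T = (4/9)/(-9515) = (4/9)*(-1/9515) = -4/85635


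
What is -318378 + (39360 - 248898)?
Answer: -527916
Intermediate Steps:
-318378 + (39360 - 248898) = -318378 - 209538 = -527916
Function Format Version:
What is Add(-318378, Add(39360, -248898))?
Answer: -527916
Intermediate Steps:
Add(-318378, Add(39360, -248898)) = Add(-318378, -209538) = -527916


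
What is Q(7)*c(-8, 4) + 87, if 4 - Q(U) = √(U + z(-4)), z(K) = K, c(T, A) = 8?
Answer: 119 - 8*√3 ≈ 105.14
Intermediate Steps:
Q(U) = 4 - √(-4 + U) (Q(U) = 4 - √(U - 4) = 4 - √(-4 + U))
Q(7)*c(-8, 4) + 87 = (4 - √(-4 + 7))*8 + 87 = (4 - √3)*8 + 87 = (32 - 8*√3) + 87 = 119 - 8*√3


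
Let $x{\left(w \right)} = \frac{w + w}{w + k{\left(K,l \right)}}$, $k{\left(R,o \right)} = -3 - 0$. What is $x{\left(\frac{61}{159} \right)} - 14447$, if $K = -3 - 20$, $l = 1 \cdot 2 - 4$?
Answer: $- \frac{3005037}{208} \approx -14447.0$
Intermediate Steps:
$l = -2$ ($l = 2 - 4 = -2$)
$K = -23$ ($K = -3 - 20 = -23$)
$k{\left(R,o \right)} = -3$ ($k{\left(R,o \right)} = -3 + 0 = -3$)
$x{\left(w \right)} = \frac{2 w}{-3 + w}$ ($x{\left(w \right)} = \frac{w + w}{w - 3} = \frac{2 w}{-3 + w}$)
$x{\left(\frac{61}{159} \right)} - 14447 = \frac{2 \cdot \frac{61}{159}}{-3 + \frac{61}{159}} - 14447 = \frac{2 \cdot 61 \cdot \frac{1}{159}}{-3 + 61 \cdot \frac{1}{159}} - 14447 = 2 \cdot \frac{61}{159} \frac{1}{-3 + \frac{61}{159}} - 14447 = 2 \cdot \frac{61}{159} \frac{1}{- \frac{416}{159}} - 14447 = 2 \cdot \frac{61}{159} \left(- \frac{159}{416}\right) - 14447 = - \frac{61}{208} - 14447 = - \frac{3005037}{208}$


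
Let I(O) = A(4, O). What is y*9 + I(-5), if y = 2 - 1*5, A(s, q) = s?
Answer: -23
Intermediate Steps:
I(O) = 4
y = -3 (y = 2 - 5 = -3)
y*9 + I(-5) = -3*9 + 4 = -27 + 4 = -23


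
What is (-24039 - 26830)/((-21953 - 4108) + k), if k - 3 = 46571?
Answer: -50869/20513 ≈ -2.4798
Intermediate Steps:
k = 46574 (k = 3 + 46571 = 46574)
(-24039 - 26830)/((-21953 - 4108) + k) = (-24039 - 26830)/((-21953 - 4108) + 46574) = -50869/(-26061 + 46574) = -50869/20513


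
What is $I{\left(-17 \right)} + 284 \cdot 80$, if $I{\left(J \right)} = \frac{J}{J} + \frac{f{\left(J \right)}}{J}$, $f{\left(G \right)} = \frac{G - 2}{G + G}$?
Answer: $\frac{13132719}{578} \approx 22721.0$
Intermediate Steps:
$f{\left(G \right)} = \frac{-2 + G}{2 G}$
$I{\left(J \right)} = 1 + \frac{-2 + J}{2 J^{2}}$ ($I{\left(J \right)} = \frac{J}{J} + \frac{\frac{1}{2} \frac{1}{J} \left(-2 + J\right)}{J} = 1 + \frac{-2 + J}{2 J^{2}}$)
$I{\left(-17 \right)} + 284 \cdot 80 = \frac{-1 + \left(-17\right)^{2} + \frac{1}{2} \left(-17\right)}{289} + 284 \cdot 80 = \frac{-1 + 289 - \frac{17}{2}}{289} + 22720 = \frac{1}{289} \cdot \frac{559}{2} + 22720 = \frac{559}{578} + 22720 = \frac{13132719}{578}$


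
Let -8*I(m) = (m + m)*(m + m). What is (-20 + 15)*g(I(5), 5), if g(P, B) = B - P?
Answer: -175/2 ≈ -87.500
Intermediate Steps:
I(m) = -m²/2 (I(m) = -(m + m)*(m + m)/8 = -2*m*2*m/8 = -m²/2)
(-20 + 15)*g(I(5), 5) = (-20 + 15)*(5 - (-1)*5²/2) = -5*(5 - (-1)*25/2) = -5*(5 - 1*(-25/2)) = -5*(5 + 25/2) = -5*35/2 = -175/2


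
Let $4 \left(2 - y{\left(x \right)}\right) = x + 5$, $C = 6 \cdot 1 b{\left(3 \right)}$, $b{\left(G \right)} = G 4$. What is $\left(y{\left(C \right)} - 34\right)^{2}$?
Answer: $\frac{42025}{16} \approx 2626.6$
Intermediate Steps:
$b{\left(G \right)} = 4 G$
$C = 72$ ($C = 6 \cdot 1 \cdot 4 \cdot 3 = 6 \cdot 12 = 72$)
$y{\left(x \right)} = \frac{3}{4} - \frac{x}{4}$ ($y{\left(x \right)} = 2 - \frac{x + 5}{4} = 2 - \frac{5 + x}{4} = 2 - \left(\frac{5}{4} + \frac{x}{4}\right) = \frac{3}{4} - \frac{x}{4}$)
$\left(y{\left(C \right)} - 34\right)^{2} = \left(\left(\frac{3}{4} - 18\right) - 34\right)^{2} = \left(- \frac{69}{4} - 34\right)^{2} = \left(- \frac{205}{4}\right)^{2} = \frac{42025}{16}$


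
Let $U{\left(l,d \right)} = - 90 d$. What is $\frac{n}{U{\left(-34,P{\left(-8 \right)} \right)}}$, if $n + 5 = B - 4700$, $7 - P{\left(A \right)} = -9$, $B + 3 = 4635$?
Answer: $\frac{73}{1440} \approx 0.050694$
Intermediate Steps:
$B = 4632$ ($B = -3 + 4635 = 4632$)
$P{\left(A \right)} = 16$ ($P{\left(A \right)} = 7 - -9 = 7 + 9 = 16$)
$n = -73$ ($n = -5 + \left(4632 - 4700\right) = -5 - 68 = -73$)
$\frac{n}{U{\left(-34,P{\left(-8 \right)} \right)}} = - \frac{73}{\left(-90\right) 16} = - \frac{73}{-1440} = \left(-73\right) \left(- \frac{1}{1440}\right) = \frac{73}{1440}$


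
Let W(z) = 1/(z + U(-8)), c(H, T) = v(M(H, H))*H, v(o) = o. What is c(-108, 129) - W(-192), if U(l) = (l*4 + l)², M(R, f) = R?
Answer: 16422911/1408 ≈ 11664.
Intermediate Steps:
c(H, T) = H² (c(H, T) = H*H = H²)
U(l) = 25*l² (U(l) = (4*l + l)² = (5*l)² = 25*l²)
W(z) = 1/(1600 + z) (W(z) = 1/(z + 25*(-8)²) = 1/(z + 25*64) = 1/(z + 1600) = 1/(1600 + z))
c(-108, 129) - W(-192) = (-108)² - 1/(1600 - 192) = 11664 - 1/1408 = 16422911/1408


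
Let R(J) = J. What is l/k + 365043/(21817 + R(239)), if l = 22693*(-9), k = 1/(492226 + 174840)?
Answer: -1001633235014303/7352 ≈ -1.3624e+11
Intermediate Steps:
k = 1/667066 ≈ 1.4991e-6
l = -204237
l/k + 365043/(21817 + R(239)) = -204237/1/667066 + 365043/(21817 + 239) = -204237*667066 + 365043/22056 = -136239558642 + 365043*(1/22056) = -136239558642 + 121681/7352 = -1001633235014303/7352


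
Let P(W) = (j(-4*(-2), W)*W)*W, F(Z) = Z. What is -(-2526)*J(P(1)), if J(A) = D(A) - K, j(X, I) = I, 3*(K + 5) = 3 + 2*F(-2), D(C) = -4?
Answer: 3368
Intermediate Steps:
K = -16/3 (K = -5 + (3 + 2*(-2))/3 = -5 + (3 - 4)/3 = -5 + (1/3)*(-1) = -5 - 1/3 = -16/3 ≈ -5.3333)
P(W) = W**3 (P(W) = (W*W)*W = W**2*W = W**3)
J(A) = 4/3 (J(A) = -4 - 1*(-16/3) = -4 + 16/3 = 4/3)
-(-2526)*J(P(1)) = -(-2526)*4/3 = -1*(-3368) = 3368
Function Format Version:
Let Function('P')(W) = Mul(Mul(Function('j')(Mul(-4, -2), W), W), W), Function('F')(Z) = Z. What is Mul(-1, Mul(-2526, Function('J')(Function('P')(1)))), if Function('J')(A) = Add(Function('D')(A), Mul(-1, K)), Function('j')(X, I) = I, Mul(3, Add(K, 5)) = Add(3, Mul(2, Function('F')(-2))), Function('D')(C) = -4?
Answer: 3368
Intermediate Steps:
K = Rational(-16, 3) (K = Add(-5, Mul(Rational(1, 3), Add(3, Mul(2, -2)))) = Add(-5, Mul(Rational(1, 3), Add(3, -4))) = Add(-5, Mul(Rational(1, 3), -1)) = Add(-5, Rational(-1, 3)) = Rational(-16, 3) ≈ -5.3333)
Function('P')(W) = Pow(W, 3) (Function('P')(W) = Mul(Mul(W, W), W) = Mul(Pow(W, 2), W) = Pow(W, 3))
Function('J')(A) = Rational(4, 3) (Function('J')(A) = Add(-4, Mul(-1, Rational(-16, 3))) = Add(-4, Rational(16, 3)) = Rational(4, 3))
Mul(-1, Mul(-2526, Function('J')(Function('P')(1)))) = Mul(-1, Mul(-2526, Rational(4, 3))) = Mul(-1, -3368) = 3368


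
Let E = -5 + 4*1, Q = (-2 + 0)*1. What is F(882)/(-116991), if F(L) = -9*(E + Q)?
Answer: -1/4333 ≈ -0.00023079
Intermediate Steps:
Q = -2 (Q = -2*1 = -2)
E = -1 (E = -5 + 4 = -1)
F(L) = 27 (F(L) = -9*(-1 - 2) = -9*(-3) = 27)
F(882)/(-116991) = 27/(-116991) = 27*(-1/116991) = -1/4333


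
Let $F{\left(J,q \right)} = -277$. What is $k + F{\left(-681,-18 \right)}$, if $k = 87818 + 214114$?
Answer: $301655$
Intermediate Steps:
$k = 301932$
$k + F{\left(-681,-18 \right)} = 301932 - 277 = 301655$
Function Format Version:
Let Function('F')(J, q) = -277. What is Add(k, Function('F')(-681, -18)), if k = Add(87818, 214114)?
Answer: 301655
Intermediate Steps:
k = 301932
Add(k, Function('F')(-681, -18)) = Add(301932, -277) = 301655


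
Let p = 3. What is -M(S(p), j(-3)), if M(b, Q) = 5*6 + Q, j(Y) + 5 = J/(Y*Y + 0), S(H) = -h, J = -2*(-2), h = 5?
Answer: -229/9 ≈ -25.444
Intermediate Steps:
J = 4
S(H) = -5 (S(H) = -1*5 = -5)
j(Y) = -5 + 4/Y² (j(Y) = -5 + 4/(Y*Y + 0) = -5 + 4/(Y² + 0) = -5 + 4/(Y²) = -5 + 4/Y²)
M(b, Q) = 30 + Q
-M(S(p), j(-3)) = -(30 + (-5 + 4/(-3)²)) = -(30 + (-5 + 4*(⅑))) = -(30 + (-5 + 4/9)) = -(30 - 41/9) = -1*229/9 = -229/9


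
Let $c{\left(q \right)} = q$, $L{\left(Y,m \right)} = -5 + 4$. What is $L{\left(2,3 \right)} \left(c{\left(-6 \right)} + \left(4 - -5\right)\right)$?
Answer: $-3$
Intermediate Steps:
$L{\left(Y,m \right)} = -1$
$L{\left(2,3 \right)} \left(c{\left(-6 \right)} + \left(4 - -5\right)\right) = - (-6 + \left(4 - -5\right)) = - (-6 + \left(4 + 5\right)) = - (-6 + 9) = \left(-1\right) 3 = -3$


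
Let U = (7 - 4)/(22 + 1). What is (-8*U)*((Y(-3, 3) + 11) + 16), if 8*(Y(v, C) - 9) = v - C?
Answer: -846/23 ≈ -36.783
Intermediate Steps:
Y(v, C) = 9 - C/8 + v/8 (Y(v, C) = 9 + (v - C)/8 = 9 + (-C/8 + v/8) = 9 - C/8 + v/8)
U = 3/23 ≈ 0.13043
(-8*U)*((Y(-3, 3) + 11) + 16) = (-8*3/23)*(((9 - ⅛*3 + (⅛)*(-3)) + 11) + 16) = -24*(((9 - 3/8 - 3/8) + 11) + 16)/23 = -24*((33/4 + 11) + 16)/23 = -24*(77/4 + 16)/23 = -24/23*141/4 = -846/23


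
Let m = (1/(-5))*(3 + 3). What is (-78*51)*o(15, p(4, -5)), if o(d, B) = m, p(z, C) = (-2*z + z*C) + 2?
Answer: 23868/5 ≈ 4773.6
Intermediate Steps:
p(z, C) = 2 - 2*z + C*z (p(z, C) = (-2*z + C*z) + 2 = 2 - 2*z + C*z)
m = -6/5 (m = (1*(-⅕))*6 = -⅕*6 = -6/5 ≈ -1.2000)
o(d, B) = -6/5
(-78*51)*o(15, p(4, -5)) = -78*51*(-6/5) = -3978*(-6/5) = 23868/5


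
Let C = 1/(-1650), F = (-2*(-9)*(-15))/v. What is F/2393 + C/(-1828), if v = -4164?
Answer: 68694871/2504565010200 ≈ 2.7428e-5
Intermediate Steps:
F = 45/694 (F = (-2*(-9)*(-15))/(-4164) = (18*(-15))*(-1/4164) = -270*(-1/4164) = 45/694 ≈ 0.064842)
C = -1/1650 ≈ -0.00060606
F/2393 + C/(-1828) = (45/694)/2393 - 1/1650/(-1828) = (45/694)*(1/2393) - 1/1650*(-1/1828) = 45/1660742 + 1/3016200 = 68694871/2504565010200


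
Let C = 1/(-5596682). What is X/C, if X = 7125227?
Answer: -39877629696814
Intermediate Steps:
C = -1/5596682 ≈ -1.7868e-7
X/C = 7125227/(-1/5596682) = 7125227*(-5596682) = -39877629696814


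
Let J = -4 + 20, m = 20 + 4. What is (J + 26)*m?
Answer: 1008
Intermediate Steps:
m = 24
J = 16
(J + 26)*m = (16 + 26)*24 = 42*24 = 1008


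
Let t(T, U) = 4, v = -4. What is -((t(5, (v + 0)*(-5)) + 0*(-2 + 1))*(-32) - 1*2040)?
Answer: 2168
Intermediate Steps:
-((t(5, (v + 0)*(-5)) + 0*(-2 + 1))*(-32) - 1*2040) = -((4 + 0*(-2 + 1))*(-32) - 1*2040) = -((4 + 0*(-1))*(-32) - 2040) = -((4 + 0)*(-32) - 2040) = -(4*(-32) - 2040) = -(-128 - 2040) = -1*(-2168) = 2168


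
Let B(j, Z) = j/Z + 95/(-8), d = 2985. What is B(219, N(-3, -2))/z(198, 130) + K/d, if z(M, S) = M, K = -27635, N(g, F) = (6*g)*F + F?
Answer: -49757413/5358672 ≈ -9.2854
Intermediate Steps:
N(g, F) = F + 6*F*g (N(g, F) = 6*F*g + F = F + 6*F*g)
B(j, Z) = -95/8 + j/Z (B(j, Z) = j/Z + 95*(-⅛) = j/Z - 95/8 = -95/8 + j/Z)
B(219, N(-3, -2))/z(198, 130) + K/d = (-95/8 + 219/((-2*(1 + 6*(-3)))))/198 - 27635/2985 = (-95/8 + 219/((-2*(1 - 18))))*(1/198) - 27635*1/2985 = (-95/8 + 219/((-2*(-17))))*(1/198) - 5527/597 = (-95/8 + 219/34)*(1/198) - 5527/597 = -739/136*1/198 - 5527/597 = -739/26928 - 5527/597 = -49757413/5358672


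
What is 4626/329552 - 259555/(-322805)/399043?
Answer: 2591194889845/184567855195976 ≈ 0.014039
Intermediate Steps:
4626/329552 - 259555/(-322805)/399043 = 4626*(1/329552) - 259555*(-1/322805)*(1/399043) = 2313/164776 + (2257/2807)*(1/399043) = 2313/164776 + 2257/1120113701 = 2591194889845/184567855195976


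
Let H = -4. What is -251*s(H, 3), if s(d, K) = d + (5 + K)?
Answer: -1004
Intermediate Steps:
s(d, K) = 5 + K + d
-251*s(H, 3) = -251*(5 + 3 - 4) = -251*4 = -1004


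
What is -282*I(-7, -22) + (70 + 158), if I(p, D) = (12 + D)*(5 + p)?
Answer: -5412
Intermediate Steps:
I(p, D) = (5 + p)*(12 + D)
-282*I(-7, -22) + (70 + 158) = -282*(60 + 5*(-22) + 12*(-7) - 22*(-7)) + (70 + 158) = -282*(60 - 110 - 84 + 154) + 228 = -282*20 + 228 = -5640 + 228 = -5412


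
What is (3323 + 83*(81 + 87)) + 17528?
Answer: 34795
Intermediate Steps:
(3323 + 83*(81 + 87)) + 17528 = (3323 + 83*168) + 17528 = (3323 + 13944) + 17528 = 17267 + 17528 = 34795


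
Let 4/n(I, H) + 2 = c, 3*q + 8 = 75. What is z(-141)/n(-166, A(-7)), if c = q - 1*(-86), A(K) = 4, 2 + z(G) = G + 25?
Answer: -18821/6 ≈ -3136.8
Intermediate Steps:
q = 67/3 (q = -8/3 + (1/3)*75 = -8/3 + 25 = 67/3 ≈ 22.333)
z(G) = 23 + G (z(G) = -2 + (G + 25) = -2 + (25 + G) = 23 + G)
c = 325/3 (c = 67/3 - 1*(-86) = 67/3 + 86 = 325/3 ≈ 108.33)
n(I, H) = 12/319 (n(I, H) = 4/(-2 + 325/3) = 4/(319/3) = 4*(3/319) = 12/319)
z(-141)/n(-166, A(-7)) = (23 - 141)/(12/319) = -118*319/12 = -18821/6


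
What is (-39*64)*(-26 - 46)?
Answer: 179712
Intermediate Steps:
(-39*64)*(-26 - 46) = -2496*(-72) = 179712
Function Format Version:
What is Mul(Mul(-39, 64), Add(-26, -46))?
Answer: 179712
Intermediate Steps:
Mul(Mul(-39, 64), Add(-26, -46)) = Mul(-2496, -72) = 179712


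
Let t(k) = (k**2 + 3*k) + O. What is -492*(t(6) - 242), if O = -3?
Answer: 93972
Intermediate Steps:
t(k) = -3 + k**2 + 3*k (t(k) = (k**2 + 3*k) - 3 = -3 + k**2 + 3*k)
-492*(t(6) - 242) = -492*((-3 + 6**2 + 3*6) - 242) = -492*((-3 + 36 + 18) - 242) = -492*(51 - 242) = -492*(-191) = 93972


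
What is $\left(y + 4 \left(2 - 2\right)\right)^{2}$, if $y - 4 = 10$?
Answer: $196$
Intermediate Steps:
$y = 14$ ($y = 4 + 10 = 14$)
$\left(y + 4 \left(2 - 2\right)\right)^{2} = \left(14 + 4 \left(2 - 2\right)\right)^{2} = \left(14 + 4 \cdot 0\right)^{2} = \left(14 + 0\right)^{2} = 14^{2} = 196$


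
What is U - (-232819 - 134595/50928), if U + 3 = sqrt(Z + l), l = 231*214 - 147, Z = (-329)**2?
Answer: 3952329281/16976 + 2*sqrt(39382) ≈ 2.3322e+5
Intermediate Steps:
Z = 108241
l = 49287 (l = 49434 - 147 = 49287)
U = -3 + 2*sqrt(39382) (U = -3 + sqrt(108241 + 49287) = -3 + sqrt(157528) = -3 + 2*sqrt(39382) ≈ 393.90)
U - (-232819 - 134595/50928) = (-3 + 2*sqrt(39382)) - (-232819 - 134595/50928) = (-3 + 2*sqrt(39382)) - (-232819 - 134595*1/50928) = (-3 + 2*sqrt(39382)) - (-232819 - 44865/16976) = (-3 + 2*sqrt(39382)) - 1*(-3952380209/16976) = (-3 + 2*sqrt(39382)) + 3952380209/16976 = 3952329281/16976 + 2*sqrt(39382)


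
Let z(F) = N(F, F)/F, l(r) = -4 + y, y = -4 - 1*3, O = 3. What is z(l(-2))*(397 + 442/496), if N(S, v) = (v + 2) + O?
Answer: 296031/1364 ≈ 217.03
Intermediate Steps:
y = -7 (y = -4 - 3 = -7)
l(r) = -11 (l(r) = -4 - 7 = -11)
N(S, v) = 5 + v (N(S, v) = (v + 2) + 3 = (2 + v) + 3 = 5 + v)
z(F) = (5 + F)/F
z(l(-2))*(397 + 442/496) = ((5 - 11)/(-11))*(397 + 442/496) = (-1/11*(-6))*(397 + 442*(1/496)) = 6*(397 + 221/248)/11 = (6/11)*(98677/248) = 296031/1364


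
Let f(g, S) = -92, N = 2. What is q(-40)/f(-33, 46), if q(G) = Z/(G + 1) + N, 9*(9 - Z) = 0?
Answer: -1/52 ≈ -0.019231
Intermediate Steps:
Z = 9 (Z = 9 - ⅑*0 = 9 + 0 = 9)
q(G) = 2 + 9/(1 + G) (q(G) = 9/(G + 1) + 2 = 9/(1 + G) + 2 = 2 + 9/(1 + G))
q(-40)/f(-33, 46) = ((11 + 2*(-40))/(1 - 40))/(-92) = ((11 - 80)/(-39))*(-1/92) = -1/39*(-69)*(-1/92) = (23/13)*(-1/92) = -1/52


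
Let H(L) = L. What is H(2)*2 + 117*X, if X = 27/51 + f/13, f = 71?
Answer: 11984/17 ≈ 704.94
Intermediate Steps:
X = 1324/221 (X = 27/51 + 71/13 = 27*(1/51) + 71*(1/13) = 9/17 + 71/13 = 1324/221 ≈ 5.9910)
H(2)*2 + 117*X = 2*2 + 117*(1324/221) = 4 + 11916/17 = 11984/17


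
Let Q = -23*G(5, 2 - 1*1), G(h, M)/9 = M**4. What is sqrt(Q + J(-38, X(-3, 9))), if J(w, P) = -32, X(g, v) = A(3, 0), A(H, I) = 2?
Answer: I*sqrt(239) ≈ 15.46*I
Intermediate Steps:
X(g, v) = 2
G(h, M) = 9*M**4
Q = -207 (Q = -207*(2 - 1*1)**4 = -207*(2 - 1)**4 = -207*1**4 = -207 ≈ -207.00)
sqrt(Q + J(-38, X(-3, 9))) = sqrt(-207 - 32) = sqrt(-239) = I*sqrt(239)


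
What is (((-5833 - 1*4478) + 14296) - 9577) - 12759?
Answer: -18351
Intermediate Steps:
(((-5833 - 1*4478) + 14296) - 9577) - 12759 = (((-5833 - 4478) + 14296) - 9577) - 12759 = ((-10311 + 14296) - 9577) - 12759 = (3985 - 9577) - 12759 = -5592 - 12759 = -18351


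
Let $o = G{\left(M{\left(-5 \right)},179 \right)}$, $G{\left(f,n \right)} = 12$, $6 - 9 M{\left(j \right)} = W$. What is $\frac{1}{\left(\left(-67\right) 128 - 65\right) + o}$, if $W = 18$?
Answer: $- \frac{1}{8629} \approx -0.00011589$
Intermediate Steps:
$M{\left(j \right)} = - \frac{4}{3}$ ($M{\left(j \right)} = \frac{2}{3} - 2 = - \frac{4}{3}$)
$o = 12$
$\frac{1}{\left(\left(-67\right) 128 - 65\right) + o} = \frac{1}{\left(\left(-67\right) 128 - 65\right) + 12} = \frac{1}{\left(-8576 - 65\right) + 12} = \frac{1}{-8641 + 12} = \frac{1}{-8629} = - \frac{1}{8629}$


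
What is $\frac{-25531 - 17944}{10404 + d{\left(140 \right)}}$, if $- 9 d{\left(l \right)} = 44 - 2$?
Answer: $- \frac{130425}{31198} \approx -4.1806$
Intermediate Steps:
$d{\left(l \right)} = - \frac{14}{3}$ ($d{\left(l \right)} = - \frac{44 - 2}{9} = \left(- \frac{1}{9}\right) 42 = - \frac{14}{3}$)
$\frac{-25531 - 17944}{10404 + d{\left(140 \right)}} = \frac{-25531 - 17944}{10404 - \frac{14}{3}} = - \frac{43475}{\frac{31198}{3}} = \left(-43475\right) \frac{3}{31198} = - \frac{130425}{31198}$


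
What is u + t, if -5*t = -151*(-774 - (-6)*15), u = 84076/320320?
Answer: -330835105/16016 ≈ -20657.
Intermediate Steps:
u = 21019/80080 (u = 84076*(1/320320) = 21019/80080 ≈ 0.26248)
t = -103284/5 (t = -(-151)*(-774 - (-6)*15)/5 = -(-151)*(-774 - 1*(-90))/5 = -(-151)*(-774 + 90)/5 = -(-151)*(-684)/5 = -1/5*103284 = -103284/5 ≈ -20657.)
u + t = 21019/80080 - 103284/5 = -330835105/16016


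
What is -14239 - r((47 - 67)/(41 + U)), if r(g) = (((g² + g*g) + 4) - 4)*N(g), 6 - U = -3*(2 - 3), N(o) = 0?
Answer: -14239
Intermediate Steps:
U = 3 (U = 6 - (-3)*(2 - 3) = 6 - (-3)*(-1) = 6 - 1*3 = 6 - 3 = 3)
r(g) = 0 (r(g) = (((g² + g*g) + 4) - 4)*0 = (((g² + g²) + 4) - 4)*0 = ((2*g² + 4) - 4)*0 = ((4 + 2*g²) - 4)*0 = (2*g²)*0 = 0)
-14239 - r((47 - 67)/(41 + U)) = -14239 - 1*0 = -14239 + 0 = -14239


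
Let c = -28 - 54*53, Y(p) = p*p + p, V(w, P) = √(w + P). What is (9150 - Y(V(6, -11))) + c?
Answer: 6265 - I*√5 ≈ 6265.0 - 2.2361*I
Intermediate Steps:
V(w, P) = √(P + w)
Y(p) = p + p² (Y(p) = p² + p = p + p²)
c = -2890 (c = -28 - 2862 = -2890)
(9150 - Y(V(6, -11))) + c = (9150 - √(-11 + 6)*(1 + √(-11 + 6))) - 2890 = (9150 - √(-5)*(1 + √(-5))) - 2890 = (9150 - I*√5*(1 + I*√5)) - 2890 = 6260 - I*√5*(1 + I*√5)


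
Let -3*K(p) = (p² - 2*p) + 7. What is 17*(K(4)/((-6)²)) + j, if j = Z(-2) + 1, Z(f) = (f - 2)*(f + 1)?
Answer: 95/36 ≈ 2.6389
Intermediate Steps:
K(p) = -7/3 - p²/3 + 2*p/3 (K(p) = -((p² - 2*p) + 7)/3 = -(7 + p² - 2*p)/3 = -7/3 - p²/3 + 2*p/3)
Z(f) = (1 + f)*(-2 + f) (Z(f) = (-2 + f)*(1 + f) = (1 + f)*(-2 + f))
j = 5 (j = (-2 + (-2)² - 1*(-2)) + 1 = (-2 + 4 + 2) + 1 = 4 + 1 = 5)
17*(K(4)/((-6)²)) + j = 17*((-7/3 - ⅓*4² + (⅔)*4)/((-6)²)) + 5 = 17*((-7/3 - ⅓*16 + 8/3)/36) + 5 = 17*((-7/3 - 16/3 + 8/3)*(1/36)) + 5 = 17*(-5*1/36) + 5 = 17*(-5/36) + 5 = -85/36 + 5 = 95/36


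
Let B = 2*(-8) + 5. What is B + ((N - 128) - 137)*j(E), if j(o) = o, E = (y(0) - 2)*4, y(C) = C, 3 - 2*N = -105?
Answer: 1677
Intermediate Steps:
N = 54 (N = 3/2 - ½*(-105) = 3/2 + 105/2 = 54)
B = -11 (B = -16 + 5 = -11)
E = -8 (E = (0 - 2)*4 = -2*4 = -8)
B + ((N - 128) - 137)*j(E) = -11 + ((54 - 128) - 137)*(-8) = -11 + (-74 - 137)*(-8) = -11 - 211*(-8) = -11 + 1688 = 1677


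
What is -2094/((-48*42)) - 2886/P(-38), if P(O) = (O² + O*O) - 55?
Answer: 19021/951888 ≈ 0.019982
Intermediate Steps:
P(O) = -55 + 2*O² (P(O) = (O² + O²) - 55 = 2*O² - 55 = -55 + 2*O²)
-2094/((-48*42)) - 2886/P(-38) = -2094/((-48*42)) - 2886/(-55 + 2*(-38)²) = -2094/(-2016) - 2886/(-55 + 2*1444) = -2094*(-1/2016) - 2886/(-55 + 2888) = 349/336 - 2886/2833 = 19021/951888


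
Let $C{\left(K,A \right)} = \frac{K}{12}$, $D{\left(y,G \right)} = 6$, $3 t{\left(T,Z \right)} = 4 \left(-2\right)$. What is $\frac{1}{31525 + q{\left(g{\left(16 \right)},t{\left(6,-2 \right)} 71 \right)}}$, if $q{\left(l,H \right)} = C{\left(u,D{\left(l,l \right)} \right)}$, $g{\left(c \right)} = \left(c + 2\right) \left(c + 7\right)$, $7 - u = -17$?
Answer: $\frac{1}{31527} \approx 3.1719 \cdot 10^{-5}$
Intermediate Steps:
$t{\left(T,Z \right)} = - \frac{8}{3}$ ($t{\left(T,Z \right)} = \frac{4 \left(-2\right)}{3} = \frac{1}{3} \left(-8\right) = - \frac{8}{3}$)
$u = 24$ ($u = 7 - -17 = 7 + 17 = 24$)
$g{\left(c \right)} = \left(2 + c\right) \left(7 + c\right)$
$C{\left(K,A \right)} = \frac{K}{12}$ ($C{\left(K,A \right)} = K \frac{1}{12} = \frac{K}{12}$)
$q{\left(l,H \right)} = 2$ ($q{\left(l,H \right)} = \frac{1}{12} \cdot 24 = 2$)
$\frac{1}{31525 + q{\left(g{\left(16 \right)},t{\left(6,-2 \right)} 71 \right)}} = \frac{1}{31525 + 2} = \frac{1}{31527}$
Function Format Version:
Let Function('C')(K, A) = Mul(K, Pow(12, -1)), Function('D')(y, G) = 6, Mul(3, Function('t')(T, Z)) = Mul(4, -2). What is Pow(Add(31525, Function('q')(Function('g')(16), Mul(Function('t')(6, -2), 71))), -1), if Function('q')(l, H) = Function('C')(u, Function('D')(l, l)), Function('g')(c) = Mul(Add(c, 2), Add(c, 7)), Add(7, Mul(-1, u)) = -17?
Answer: Rational(1, 31527) ≈ 3.1719e-5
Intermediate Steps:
Function('t')(T, Z) = Rational(-8, 3) (Function('t')(T, Z) = Mul(Rational(1, 3), Mul(4, -2)) = Mul(Rational(1, 3), -8) = Rational(-8, 3))
u = 24 (u = Add(7, Mul(-1, -17)) = Add(7, 17) = 24)
Function('g')(c) = Mul(Add(2, c), Add(7, c))
Function('C')(K, A) = Mul(Rational(1, 12), K) (Function('C')(K, A) = Mul(K, Rational(1, 12)) = Mul(Rational(1, 12), K))
Function('q')(l, H) = 2 (Function('q')(l, H) = Mul(Rational(1, 12), 24) = 2)
Pow(Add(31525, Function('q')(Function('g')(16), Mul(Function('t')(6, -2), 71))), -1) = Pow(Add(31525, 2), -1) = Pow(31527, -1) = Rational(1, 31527)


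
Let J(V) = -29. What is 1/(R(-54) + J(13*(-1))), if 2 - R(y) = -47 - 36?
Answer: 1/56 ≈ 0.017857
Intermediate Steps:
R(y) = 85 (R(y) = 2 - (-47 - 36) = 2 - 1*(-83) = 2 + 83 = 85)
1/(R(-54) + J(13*(-1))) = 1/(85 - 29) = 1/56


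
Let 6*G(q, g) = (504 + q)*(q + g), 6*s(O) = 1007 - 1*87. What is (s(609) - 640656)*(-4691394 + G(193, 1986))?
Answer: 25584495679154/9 ≈ 2.8427e+12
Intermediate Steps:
s(O) = 460/3 (s(O) = (1007 - 1*87)/6 = (1007 - 87)/6 = (⅙)*920 = 460/3)
G(q, g) = (504 + q)*(g + q)/6 (G(q, g) = ((504 + q)*(q + g))/6 = ((504 + q)*(g + q))/6 = (504 + q)*(g + q)/6)
(s(609) - 640656)*(-4691394 + G(193, 1986)) = (460/3 - 640656)*(-4691394 + (84*1986 + 84*193 + (⅙)*193² + (⅙)*1986*193)) = -1921508*(-4691394 + (166824 + 16212 + (⅙)*37249 + 63883))/3 = -1921508*(-4691394 + (166824 + 16212 + 37249/6 + 63883))/3 = -1921508*(-4691394 + 1518763/6)/3 = -1921508/3*(-26629601/6) = 25584495679154/9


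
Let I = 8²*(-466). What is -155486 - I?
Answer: -125662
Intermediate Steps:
I = -29824 (I = 64*(-466) = -29824)
-155486 - I = -155486 - 1*(-29824) = -155486 + 29824 = -125662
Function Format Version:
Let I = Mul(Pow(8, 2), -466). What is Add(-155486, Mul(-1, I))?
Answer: -125662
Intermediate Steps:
I = -29824 (I = Mul(64, -466) = -29824)
Add(-155486, Mul(-1, I)) = Add(-155486, Mul(-1, -29824)) = Add(-155486, 29824) = -125662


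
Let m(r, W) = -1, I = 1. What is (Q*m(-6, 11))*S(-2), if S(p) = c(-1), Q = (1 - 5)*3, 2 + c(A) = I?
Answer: -12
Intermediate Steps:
c(A) = -1 (c(A) = -2 + 1 = -1)
Q = -12 (Q = -4*3 = -12)
S(p) = -1
(Q*m(-6, 11))*S(-2) = -12*(-1)*(-1) = 12*(-1) = -12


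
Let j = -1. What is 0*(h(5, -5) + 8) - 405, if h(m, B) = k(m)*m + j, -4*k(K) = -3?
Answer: -405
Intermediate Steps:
k(K) = ¾ (k(K) = -¼*(-3) = ¾)
h(m, B) = -1 + 3*m/4 (h(m, B) = 3*m/4 - 1 = -1 + 3*m/4)
0*(h(5, -5) + 8) - 405 = 0*((-1 + (¾)*5) + 8) - 405 = 0*((-1 + 15/4) + 8) - 405 = 0*(11/4 + 8) - 405 = 0*(43/4) - 405 = 0 - 405 = -405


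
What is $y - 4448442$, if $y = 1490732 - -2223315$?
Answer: $-734395$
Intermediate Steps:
$y = 3714047$ ($y = 1490732 + 2223315 = 3714047$)
$y - 4448442 = 3714047 - 4448442 = -734395$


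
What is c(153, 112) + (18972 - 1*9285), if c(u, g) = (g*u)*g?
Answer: 1928919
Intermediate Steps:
c(u, g) = u*g**2
c(153, 112) + (18972 - 1*9285) = 153*112**2 + (18972 - 1*9285) = 153*12544 + (18972 - 9285) = 1919232 + 9687 = 1928919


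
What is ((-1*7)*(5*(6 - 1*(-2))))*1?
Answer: -280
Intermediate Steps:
((-1*7)*(5*(6 - 1*(-2))))*1 = -35*(6 + 2)*1 = -35*8*1 = -7*40*1 = -280*1 = -280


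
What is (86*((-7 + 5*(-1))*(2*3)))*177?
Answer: -1095984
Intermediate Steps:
(86*((-7 + 5*(-1))*(2*3)))*177 = (86*((-7 - 5)*6))*177 = (86*(-12*6))*177 = (86*(-72))*177 = -6192*177 = -1095984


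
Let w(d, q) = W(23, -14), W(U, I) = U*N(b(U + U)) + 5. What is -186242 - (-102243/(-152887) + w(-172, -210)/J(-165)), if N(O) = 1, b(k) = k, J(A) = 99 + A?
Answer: -939642595183/5045271 ≈ -1.8624e+5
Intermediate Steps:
W(U, I) = 5 + U (W(U, I) = U*1 + 5 = U + 5 = 5 + U)
w(d, q) = 28 (w(d, q) = 5 + 23 = 28)
-186242 - (-102243/(-152887) + w(-172, -210)/J(-165)) = -186242 - (-102243/(-152887) + 28/(99 - 165)) = -186242 - (-102243*(-1/152887) + 28/(-66)) = -186242 - (102243/152887 + 28*(-1/66)) = -186242 - (102243/152887 - 14/33) = -186242 - 1*1233601/5045271 = -186242 - 1233601/5045271 = -939642595183/5045271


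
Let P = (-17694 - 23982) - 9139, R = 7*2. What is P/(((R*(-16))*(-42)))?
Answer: -50815/9408 ≈ -5.4013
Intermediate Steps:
R = 14
P = -50815 (P = -41676 - 9139 = -50815)
P/(((R*(-16))*(-42))) = -50815/((14*(-16))*(-42)) = -50815/((-224*(-42))) = -50815/9408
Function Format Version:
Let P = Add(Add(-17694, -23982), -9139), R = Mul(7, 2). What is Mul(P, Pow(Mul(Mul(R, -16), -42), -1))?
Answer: Rational(-50815, 9408) ≈ -5.4013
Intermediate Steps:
R = 14
P = -50815 (P = Add(-41676, -9139) = -50815)
Mul(P, Pow(Mul(Mul(R, -16), -42), -1)) = Mul(-50815, Pow(Mul(Mul(14, -16), -42), -1)) = Mul(-50815, Pow(Mul(-224, -42), -1)) = Mul(-50815, Pow(9408, -1)) = Mul(-50815, Rational(1, 9408)) = Rational(-50815, 9408)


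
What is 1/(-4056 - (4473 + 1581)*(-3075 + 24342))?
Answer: -1/128754474 ≈ -7.7667e-9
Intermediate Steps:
1/(-4056 - (4473 + 1581)*(-3075 + 24342)) = 1/(-4056 - 6054*21267) = 1/(-4056 - 1*128750418) = 1/(-4056 - 128750418) = 1/(-128754474) = -1/128754474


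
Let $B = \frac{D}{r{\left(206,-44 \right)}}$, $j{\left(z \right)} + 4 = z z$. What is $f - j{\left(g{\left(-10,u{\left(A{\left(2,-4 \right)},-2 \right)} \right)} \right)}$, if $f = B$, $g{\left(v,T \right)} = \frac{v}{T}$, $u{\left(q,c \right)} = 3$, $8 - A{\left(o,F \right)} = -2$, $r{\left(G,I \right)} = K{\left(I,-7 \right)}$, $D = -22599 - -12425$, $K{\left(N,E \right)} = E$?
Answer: $\frac{91118}{63} \approx 1446.3$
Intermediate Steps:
$D = -10174$ ($D = -22599 + 12425 = -10174$)
$r{\left(G,I \right)} = -7$
$A{\left(o,F \right)} = 10$ ($A{\left(o,F \right)} = 8 - -2 = 8 + 2 = 10$)
$j{\left(z \right)} = -4 + z^{2}$ ($j{\left(z \right)} = -4 + z z = -4 + z^{2}$)
$B = \frac{10174}{7}$ ($B = - \frac{10174}{-7} = \left(-10174\right) \left(- \frac{1}{7}\right) = \frac{10174}{7} \approx 1453.4$)
$f = \frac{10174}{7} \approx 1453.4$
$f - j{\left(g{\left(-10,u{\left(A{\left(2,-4 \right)},-2 \right)} \right)} \right)} = \frac{10174}{7} - \left(-4 + \left(- \frac{10}{3}\right)^{2}\right) = \frac{10174}{7} - \left(-4 + \frac{100}{9}\right) = \frac{10174}{7} - \frac{64}{9} = \frac{91118}{63}$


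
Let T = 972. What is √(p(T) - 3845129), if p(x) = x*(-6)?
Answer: I*√3850961 ≈ 1962.4*I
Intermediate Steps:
p(x) = -6*x
√(p(T) - 3845129) = √(-6*972 - 3845129) = √(-5832 - 3845129) = √(-3850961) = I*√3850961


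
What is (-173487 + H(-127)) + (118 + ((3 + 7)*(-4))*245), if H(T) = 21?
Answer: -183148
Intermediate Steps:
(-173487 + H(-127)) + (118 + ((3 + 7)*(-4))*245) = (-173487 + 21) + (118 + ((3 + 7)*(-4))*245) = -173466 + (118 + (10*(-4))*245) = -173466 + (118 - 40*245) = -173466 + (118 - 9800) = -173466 - 9682 = -183148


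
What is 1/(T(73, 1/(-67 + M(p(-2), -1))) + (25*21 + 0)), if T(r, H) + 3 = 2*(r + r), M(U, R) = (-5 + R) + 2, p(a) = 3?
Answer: 1/814 ≈ 0.0012285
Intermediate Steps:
M(U, R) = -3 + R
T(r, H) = -3 + 4*r (T(r, H) = -3 + 2*(r + r) = -3 + 2*(2*r) = -3 + 4*r)
1/(T(73, 1/(-67 + M(p(-2), -1))) + (25*21 + 0)) = 1/((-3 + 4*73) + (25*21 + 0)) = 1/((-3 + 292) + (525 + 0)) = 1/(289 + 525) = 1/814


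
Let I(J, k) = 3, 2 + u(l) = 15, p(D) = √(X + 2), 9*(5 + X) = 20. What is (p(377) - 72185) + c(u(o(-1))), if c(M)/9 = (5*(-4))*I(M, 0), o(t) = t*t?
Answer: -72725 + I*√7/3 ≈ -72725.0 + 0.88192*I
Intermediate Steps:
X = -25/9 (X = -5 + (⅑)*20 = -5 + 20/9 = -25/9 ≈ -2.7778)
o(t) = t²
p(D) = I*√7/3 (p(D) = √(-25/9 + 2) = √(-7/9) = I*√7/3)
u(l) = 13 (u(l) = -2 + 15 = 13)
c(M) = -540 (c(M) = 9*((5*(-4))*3) = 9*(-20*3) = 9*(-60) = -540)
(p(377) - 72185) + c(u(o(-1))) = (I*√7/3 - 72185) - 540 = (-72185 + I*√7/3) - 540 = -72725 + I*√7/3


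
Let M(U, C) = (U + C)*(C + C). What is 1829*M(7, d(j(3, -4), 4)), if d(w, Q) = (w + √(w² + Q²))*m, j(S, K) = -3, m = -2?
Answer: -43896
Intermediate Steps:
d(w, Q) = -2*w - 2*√(Q² + w²) (d(w, Q) = (w + √(w² + Q²))*(-2) = (w + √(Q² + w²))*(-2) = -2*w - 2*√(Q² + w²))
M(U, C) = 2*C*(C + U) (M(U, C) = (C + U)*(2*C) = 2*C*(C + U))
1829*M(7, d(j(3, -4), 4)) = 1829*(2*(-2*(-3) - 2*√(4² + (-3)²))*((-2*(-3) - 2*√(4² + (-3)²)) + 7)) = 1829*(2*(6 - 2*√(16 + 9))*((6 - 2*√(16 + 9)) + 7)) = 1829*(2*(6 - 2*√25)*((6 - 2*√25) + 7)) = 1829*(2*(6 - 2*5)*((6 - 2*5) + 7)) = 1829*(2*(6 - 10)*((6 - 10) + 7)) = 1829*(2*(-4)*(-4 + 7)) = 1829*(2*(-4)*3) = 1829*(-24) = -43896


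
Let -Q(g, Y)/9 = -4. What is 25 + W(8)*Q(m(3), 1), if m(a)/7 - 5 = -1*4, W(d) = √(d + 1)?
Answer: 133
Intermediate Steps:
W(d) = √(1 + d)
m(a) = 7 (m(a) = 35 + 7*(-1*4) = 35 + 7*(-4) = 35 - 28 = 7)
Q(g, Y) = 36 (Q(g, Y) = -9*(-4) = 36)
25 + W(8)*Q(m(3), 1) = 25 + √(1 + 8)*36 = 25 + √9*36 = 25 + 3*36 = 25 + 108 = 133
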